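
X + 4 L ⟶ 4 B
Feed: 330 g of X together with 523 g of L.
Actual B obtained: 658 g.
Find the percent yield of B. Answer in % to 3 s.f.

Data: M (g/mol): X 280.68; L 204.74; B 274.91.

n(X) = 330.0 / 280.68 = 1.176 mol
n(L) = 523.0 / 204.74 = 2.554 mol
n/ν → X: 1.176, L: 0.6385; L is limiting.
theoretical n(B) = (4/4) × 2.554 = 2.554 mol → 702.1 g
% yield = 658 / 702.1 × 100 = 93.72 %

93.7 %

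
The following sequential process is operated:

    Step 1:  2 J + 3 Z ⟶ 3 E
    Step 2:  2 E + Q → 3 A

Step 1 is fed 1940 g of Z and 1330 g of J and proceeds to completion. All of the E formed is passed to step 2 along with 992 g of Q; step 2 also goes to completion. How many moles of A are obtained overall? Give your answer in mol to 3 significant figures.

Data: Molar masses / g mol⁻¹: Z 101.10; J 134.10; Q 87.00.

22.3 mol

Step 1:
n(Z) = 1940 / 101.10 = 19.19 mol
n(J) = 1330 / 134.10 = 9.918 mol
n/ν for Z = 19.19/3 = 6.397
n/ν for J = 9.918/2 = 4.959
Smallest n/ν is J → limiting reagent.
n(E) produced = (3/2) × 9.918 = 14.88 mol
Step 2:
n(E) available = 14.88 mol
n(Q) = 992.0 / 87.00 = 11.40 mol
n/ν for E = 14.88/2 = 7.440
n/ν for Q = 11.40/1 = 11.40
Smallest n/ν is E → limiting reagent.
n(A) = (3/2) × 14.88 = 22.32 mol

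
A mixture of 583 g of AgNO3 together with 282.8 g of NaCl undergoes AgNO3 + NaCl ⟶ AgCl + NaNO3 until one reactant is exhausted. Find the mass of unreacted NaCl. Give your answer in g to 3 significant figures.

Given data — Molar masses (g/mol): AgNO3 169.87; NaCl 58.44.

n(AgNO3) = 583.0 / 169.87 = 3.432 mol
n(NaCl) = 282.8 / 58.44 = 4.839 mol
n/ν for AgNO3 = 3.432/1 = 3.432
n/ν for NaCl = 4.839/1 = 4.839
Smallest n/ν is AgNO3 → limiting reagent.
NaCl consumed = (1/1) × 3.432 = 3.432 mol
NaCl remaining = 4.839 − 3.432 = 1.407 mol
mass = 1.407 × 58.44 = 82.23 g

82.2 g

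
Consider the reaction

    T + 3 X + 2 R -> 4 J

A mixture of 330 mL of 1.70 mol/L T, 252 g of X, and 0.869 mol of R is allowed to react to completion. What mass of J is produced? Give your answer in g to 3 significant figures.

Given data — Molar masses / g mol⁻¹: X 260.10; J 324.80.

420 g

n(T) = 1.70 × 330.0/1000 = 0.5610 mol
n(X) = 252.0 / 260.10 = 0.9689 mol
n(R) = 0.8690 mol
n/ν → T: 0.5610, X: 0.3230, R: 0.4345; X is limiting.
n(J) = (4/3) × 0.9689 = 1.292 mol
mass = 1.292 × 324.80 = 419.6 g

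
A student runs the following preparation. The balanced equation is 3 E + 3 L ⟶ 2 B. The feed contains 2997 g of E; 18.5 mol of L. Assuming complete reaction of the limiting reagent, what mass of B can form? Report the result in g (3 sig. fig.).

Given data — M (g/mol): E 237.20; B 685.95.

5780 g

n(E) = 2997 / 237.20 = 12.63 mol
n(L) = 18.50 mol
n/ν for E = 12.63/3 = 4.210
n/ν for L = 18.50/3 = 6.167
Smallest n/ν is E → limiting reagent.
n(B) = (2/3) × 12.63 = 8.420 mol
mass = 8.420 × 685.95 = 5776 g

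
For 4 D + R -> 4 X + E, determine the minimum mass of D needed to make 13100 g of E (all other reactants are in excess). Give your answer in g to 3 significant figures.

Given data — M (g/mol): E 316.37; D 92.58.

15300 g

n(E) = 13100 / 316.37 = 41.41 mol
n(D) = (4/1) × 41.41 = 165.6 mol
mass = 165.6 × 92.58 = 15330 g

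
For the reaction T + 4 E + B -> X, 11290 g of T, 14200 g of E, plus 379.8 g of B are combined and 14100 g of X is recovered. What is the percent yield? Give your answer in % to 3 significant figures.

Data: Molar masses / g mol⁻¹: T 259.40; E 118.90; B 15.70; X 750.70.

n(T) = 11290 / 259.40 = 43.52 mol
n(E) = 14200 / 118.90 = 119.4 mol
n(B) = 379.8 / 15.70 = 24.19 mol
n/ν for T = 43.52/1 = 43.52
n/ν for E = 119.4/4 = 29.85
n/ν for B = 24.19/1 = 24.19
Smallest n/ν is B → limiting reagent.
theoretical n(X) = (1/1) × 24.19 = 24.19 mol → 18160 g
% yield = 14100 / 18160 × 100 = 77.64 %

77.6 %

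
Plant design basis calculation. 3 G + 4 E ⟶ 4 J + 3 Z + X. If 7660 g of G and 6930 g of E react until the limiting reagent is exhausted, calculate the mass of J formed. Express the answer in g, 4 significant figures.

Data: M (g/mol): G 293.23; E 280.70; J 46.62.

n(G) = 7660 / 293.23 = 26.12 mol
n(E) = 6930 / 280.70 = 24.69 mol
n/ν → G: 8.707, E: 6.173; E is limiting.
n(J) = (4/4) × 24.69 = 24.69 mol
mass = 24.69 × 46.62 = 1151 g

1151 g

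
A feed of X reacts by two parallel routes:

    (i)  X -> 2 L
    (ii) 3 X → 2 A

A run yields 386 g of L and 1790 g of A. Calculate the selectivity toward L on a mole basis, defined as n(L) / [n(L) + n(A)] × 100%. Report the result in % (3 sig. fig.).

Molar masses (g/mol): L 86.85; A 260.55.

39.3 %

n(L) = 386 / 86.85 = 4.444 mol
n(A) = 1790 / 260.55 = 6.870 mol
selectivity = 4.444/(4.444+6.870) × 100 = 39.28 %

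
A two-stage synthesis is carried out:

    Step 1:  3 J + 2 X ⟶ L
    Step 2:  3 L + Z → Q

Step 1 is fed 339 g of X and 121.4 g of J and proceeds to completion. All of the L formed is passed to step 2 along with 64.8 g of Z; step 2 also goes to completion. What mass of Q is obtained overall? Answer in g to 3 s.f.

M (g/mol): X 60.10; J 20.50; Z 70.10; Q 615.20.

405 g

Step 1:
n(X) = 339.0 / 60.10 = 5.641 mol
n(J) = 121.4 / 20.50 = 5.922 mol
n/ν for X = 5.641/2 = 2.821
n/ν for J = 5.922/3 = 1.974
Smallest n/ν is J → limiting reagent.
n(L) produced = (1/3) × 5.922 = 1.974 mol
Step 2:
n(L) available = 1.974 mol
n(Z) = 64.80 / 70.10 = 0.9244 mol
n/ν for L = 1.974/3 = 0.6580
n/ν for Z = 0.9244/1 = 0.9244
Smallest n/ν is L → limiting reagent.
n(Q) = (1/3) × 1.974 = 0.6580 mol
mass = 0.6580 × 615.20 = 404.8 g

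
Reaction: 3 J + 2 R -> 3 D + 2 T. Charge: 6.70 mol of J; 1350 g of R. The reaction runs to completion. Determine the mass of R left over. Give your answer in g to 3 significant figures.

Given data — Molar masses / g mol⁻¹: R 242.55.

267 g

n(J) = 6.700 mol
n(R) = 1350 / 242.55 = 5.566 mol
n/ν for J = 6.700/3 = 2.233
n/ν for R = 5.566/2 = 2.783
Smallest n/ν is J → limiting reagent.
R consumed = (2/3) × 6.700 = 4.467 mol
R remaining = 5.566 − 4.467 = 1.099 mol
mass = 1.099 × 242.55 = 266.6 g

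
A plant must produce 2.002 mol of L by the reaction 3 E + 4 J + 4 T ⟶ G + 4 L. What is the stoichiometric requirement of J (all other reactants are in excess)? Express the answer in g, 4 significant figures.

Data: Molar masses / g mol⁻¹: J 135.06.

n(L) = 2.002 mol
n(J) = (4/4) × 2.002 = 2.002 mol
mass = 2.002 × 135.06 = 270.4 g

270.4 g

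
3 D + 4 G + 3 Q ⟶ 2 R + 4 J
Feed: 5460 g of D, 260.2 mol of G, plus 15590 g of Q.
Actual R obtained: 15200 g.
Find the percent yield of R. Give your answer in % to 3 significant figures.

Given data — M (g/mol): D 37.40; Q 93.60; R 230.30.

n(D) = 5460 / 37.40 = 146.0 mol
n(G) = 260.2 mol
n(Q) = 15590 / 93.60 = 166.6 mol
n/ν for D = 146.0/3 = 48.67
n/ν for G = 260.2/4 = 65.05
n/ν for Q = 166.6/3 = 55.53
Smallest n/ν is D → limiting reagent.
theoretical n(R) = (2/3) × 146.0 = 97.33 mol → 22420 g
% yield = 15200 / 22420 × 100 = 67.80 %

67.8 %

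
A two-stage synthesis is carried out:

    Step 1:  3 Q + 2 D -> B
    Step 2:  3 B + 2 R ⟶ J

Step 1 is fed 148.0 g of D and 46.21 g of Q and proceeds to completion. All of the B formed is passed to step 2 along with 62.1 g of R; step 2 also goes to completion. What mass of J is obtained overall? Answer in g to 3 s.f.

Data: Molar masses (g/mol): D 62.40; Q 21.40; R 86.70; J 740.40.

178 g

Step 1:
n(D) = 148.0 / 62.40 = 2.372 mol
n(Q) = 46.21 / 21.40 = 2.159 mol
n/ν for D = 2.372/2 = 1.186
n/ν for Q = 2.159/3 = 0.7197
Smallest n/ν is Q → limiting reagent.
n(B) produced = (1/3) × 2.159 = 0.7197 mol
Step 2:
n(B) available = 0.7197 mol
n(R) = 62.10 / 86.70 = 0.7163 mol
n/ν for B = 0.7197/3 = 0.2399
n/ν for R = 0.7163/2 = 0.3582
Smallest n/ν is B → limiting reagent.
n(J) = (1/3) × 0.7197 = 0.2399 mol
mass = 0.2399 × 740.40 = 177.6 g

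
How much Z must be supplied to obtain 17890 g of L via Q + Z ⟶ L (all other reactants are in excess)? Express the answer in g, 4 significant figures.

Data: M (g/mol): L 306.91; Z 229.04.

n(L) = 17890 / 306.91 = 58.29 mol
n(Z) = (1/1) × 58.29 = 58.29 mol
mass = 58.29 × 229.04 = 13350 g

13350 g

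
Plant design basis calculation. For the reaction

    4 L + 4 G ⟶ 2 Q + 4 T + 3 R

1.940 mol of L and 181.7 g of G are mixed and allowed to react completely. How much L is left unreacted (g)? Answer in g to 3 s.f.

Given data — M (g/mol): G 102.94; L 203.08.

n(L) = 1.940 mol
n(G) = 181.7 / 102.94 = 1.765 mol
n/ν for L = 1.940/4 = 0.4850
n/ν for G = 1.765/4 = 0.4413
Smallest n/ν is G → limiting reagent.
L consumed = (4/4) × 1.765 = 1.765 mol
L remaining = 1.940 − 1.765 = 0.1750 mol
mass = 0.1750 × 203.08 = 35.54 g

35.5 g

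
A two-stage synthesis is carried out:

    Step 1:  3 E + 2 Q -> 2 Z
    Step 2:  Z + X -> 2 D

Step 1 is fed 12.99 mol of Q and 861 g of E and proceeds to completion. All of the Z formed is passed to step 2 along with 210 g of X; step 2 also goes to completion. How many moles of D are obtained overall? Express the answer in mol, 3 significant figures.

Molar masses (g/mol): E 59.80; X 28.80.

14.6 mol

Step 1:
n(Q) = 12.99 mol
n(E) = 861.0 / 59.80 = 14.40 mol
n/ν for Q = 12.99/2 = 6.495
n/ν for E = 14.40/3 = 4.800
Smallest n/ν is E → limiting reagent.
n(Z) produced = (2/3) × 14.40 = 9.600 mol
Step 2:
n(Z) available = 9.600 mol
n(X) = 210.0 / 28.80 = 7.292 mol
n/ν for Z = 9.600/1 = 9.600
n/ν for X = 7.292/1 = 7.292
Smallest n/ν is X → limiting reagent.
n(D) = (2/1) × 7.292 = 14.58 mol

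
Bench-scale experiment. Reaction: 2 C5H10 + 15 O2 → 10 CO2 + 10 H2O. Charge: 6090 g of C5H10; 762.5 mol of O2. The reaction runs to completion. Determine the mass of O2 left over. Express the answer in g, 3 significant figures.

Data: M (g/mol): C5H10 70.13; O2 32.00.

3560 g

n(C5H10) = 6090 / 70.13 = 86.84 mol
n(O2) = 762.5 mol
n/ν for C5H10 = 86.84/2 = 43.42
n/ν for O2 = 762.5/15 = 50.83
Smallest n/ν is C5H10 → limiting reagent.
O2 consumed = (15/2) × 86.84 = 651.3 mol
O2 remaining = 762.5 − 651.3 = 111.2 mol
mass = 111.2 × 32.00 = 3558 g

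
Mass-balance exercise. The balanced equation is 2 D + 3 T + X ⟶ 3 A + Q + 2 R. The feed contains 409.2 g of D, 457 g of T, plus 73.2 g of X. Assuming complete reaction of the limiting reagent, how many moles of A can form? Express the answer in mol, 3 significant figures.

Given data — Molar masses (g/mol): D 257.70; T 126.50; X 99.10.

2.22 mol

n(D) = 409.2 / 257.70 = 1.588 mol
n(T) = 457.0 / 126.50 = 3.613 mol
n(X) = 73.20 / 99.10 = 0.7386 mol
n/ν → D: 0.7940, T: 1.204, X: 0.7386; X is limiting.
n(A) = (3/1) × 0.7386 = 2.216 mol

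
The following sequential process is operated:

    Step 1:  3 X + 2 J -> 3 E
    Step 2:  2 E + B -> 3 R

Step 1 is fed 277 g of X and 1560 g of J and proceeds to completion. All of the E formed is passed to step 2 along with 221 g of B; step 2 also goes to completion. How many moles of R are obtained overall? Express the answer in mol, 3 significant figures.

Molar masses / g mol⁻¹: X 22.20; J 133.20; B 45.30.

Step 1:
n(X) = 277.0 / 22.20 = 12.48 mol
n(J) = 1560 / 133.20 = 11.71 mol
n/ν for X = 12.48/3 = 4.160
n/ν for J = 11.71/2 = 5.855
Smallest n/ν is X → limiting reagent.
n(E) produced = (3/3) × 12.48 = 12.48 mol
Step 2:
n(E) available = 12.48 mol
n(B) = 221.0 / 45.30 = 4.879 mol
n/ν for E = 12.48/2 = 6.240
n/ν for B = 4.879/1 = 4.879
Smallest n/ν is B → limiting reagent.
n(R) = (3/1) × 4.879 = 14.64 mol

14.6 mol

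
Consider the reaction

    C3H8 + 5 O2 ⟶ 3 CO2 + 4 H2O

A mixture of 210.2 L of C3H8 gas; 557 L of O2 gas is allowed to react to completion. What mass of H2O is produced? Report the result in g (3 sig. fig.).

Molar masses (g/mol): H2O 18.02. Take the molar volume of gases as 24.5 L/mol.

328 g

n(C3H8) = 210.2 / 24.5 = 8.580 mol
n(O2) = 557.0 / 24.5 = 22.73 mol
n/ν for C3H8 = 8.580/1 = 8.580
n/ν for O2 = 22.73/5 = 4.546
Smallest n/ν is O2 → limiting reagent.
n(H2O) = (4/5) × 22.73 = 18.18 mol
mass = 18.18 × 18.02 = 327.6 g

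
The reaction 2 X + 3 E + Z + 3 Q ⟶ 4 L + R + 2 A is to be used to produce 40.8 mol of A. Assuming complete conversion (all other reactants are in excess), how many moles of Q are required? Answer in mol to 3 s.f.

n(A) = 40.80 mol
n(Q) = (3/2) × 40.80 = 61.20 mol

61.2 mol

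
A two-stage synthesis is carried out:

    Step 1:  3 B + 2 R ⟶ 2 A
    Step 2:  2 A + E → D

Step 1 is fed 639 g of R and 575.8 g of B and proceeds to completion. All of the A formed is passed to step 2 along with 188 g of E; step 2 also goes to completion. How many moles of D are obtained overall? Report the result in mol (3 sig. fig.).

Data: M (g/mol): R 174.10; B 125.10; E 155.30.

1.21 mol

Step 1:
n(R) = 639.0 / 174.10 = 3.670 mol
n(B) = 575.8 / 125.10 = 4.603 mol
n/ν for R = 3.670/2 = 1.835
n/ν for B = 4.603/3 = 1.534
Smallest n/ν is B → limiting reagent.
n(A) produced = (2/3) × 4.603 = 3.069 mol
Step 2:
n(A) available = 3.069 mol
n(E) = 188.0 / 155.30 = 1.211 mol
n/ν for A = 3.069/2 = 1.535
n/ν for E = 1.211/1 = 1.211
Smallest n/ν is E → limiting reagent.
n(D) = (1/1) × 1.211 = 1.211 mol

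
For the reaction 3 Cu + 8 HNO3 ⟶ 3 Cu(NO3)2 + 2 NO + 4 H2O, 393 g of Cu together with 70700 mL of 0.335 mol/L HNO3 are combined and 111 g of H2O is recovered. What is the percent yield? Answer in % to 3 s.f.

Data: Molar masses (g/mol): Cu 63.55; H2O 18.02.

74.7 %

n(Cu) = 393.0 / 63.55 = 6.184 mol
n(HNO3) = 0.335 × 70700/1000 = 23.68 mol
n/ν for Cu = 6.184/3 = 2.061
n/ν for HNO3 = 23.68/8 = 2.960
Smallest n/ν is Cu → limiting reagent.
theoretical n(H2O) = (4/3) × 6.184 = 8.245 mol → 148.6 g
% yield = 111 / 148.6 × 100 = 74.70 %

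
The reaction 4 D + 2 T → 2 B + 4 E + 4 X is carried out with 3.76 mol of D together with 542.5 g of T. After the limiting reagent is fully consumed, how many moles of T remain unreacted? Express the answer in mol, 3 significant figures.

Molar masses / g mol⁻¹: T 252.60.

0.268 mol

n(D) = 3.760 mol
n(T) = 542.5 / 252.60 = 2.148 mol
n/ν for D = 3.760/4 = 0.9400
n/ν for T = 2.148/2 = 1.074
Smallest n/ν is D → limiting reagent.
T consumed = (2/4) × 3.760 = 1.880 mol
T remaining = 2.148 − 1.880 = 0.2680 mol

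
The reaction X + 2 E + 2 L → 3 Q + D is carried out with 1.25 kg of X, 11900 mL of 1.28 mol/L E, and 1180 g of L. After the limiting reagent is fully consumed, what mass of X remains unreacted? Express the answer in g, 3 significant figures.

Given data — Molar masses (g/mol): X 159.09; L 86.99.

171 g

n(X) = 1.250×1000 / 159.09 = 7.857 mol
n(E) = 1.28 × 11900/1000 = 15.23 mol
n(L) = 1180 / 86.99 = 13.56 mol
n/ν for X = 7.857/1 = 7.857
n/ν for E = 15.23/2 = 7.615
n/ν for L = 13.56/2 = 6.780
Smallest n/ν is L → limiting reagent.
X consumed = (1/2) × 13.56 = 6.780 mol
X remaining = 7.857 − 6.780 = 1.077 mol
mass = 1.077 × 159.09 = 171.3 g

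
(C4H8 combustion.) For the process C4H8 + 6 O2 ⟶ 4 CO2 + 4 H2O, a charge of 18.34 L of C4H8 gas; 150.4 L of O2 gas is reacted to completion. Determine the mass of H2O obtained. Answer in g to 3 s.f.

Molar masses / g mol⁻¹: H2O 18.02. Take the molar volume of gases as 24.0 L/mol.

n(C4H8) = 18.34 / 24.0 = 0.7642 mol
n(O2) = 150.4 / 24.0 = 6.267 mol
n/ν for C4H8 = 0.7642/1 = 0.7642
n/ν for O2 = 6.267/6 = 1.045
Smallest n/ν is C4H8 → limiting reagent.
n(H2O) = (4/1) × 0.7642 = 3.057 mol
mass = 3.057 × 18.02 = 55.09 g

55.1 g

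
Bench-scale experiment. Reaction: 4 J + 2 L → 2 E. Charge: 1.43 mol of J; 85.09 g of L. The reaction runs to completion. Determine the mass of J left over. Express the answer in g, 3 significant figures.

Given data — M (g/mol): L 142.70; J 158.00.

n(J) = 1.430 mol
n(L) = 85.09 / 142.70 = 0.5963 mol
n/ν for J = 1.430/4 = 0.3575
n/ν for L = 0.5963/2 = 0.2982
Smallest n/ν is L → limiting reagent.
J consumed = (4/2) × 0.5963 = 1.193 mol
J remaining = 1.430 − 1.193 = 0.2370 mol
mass = 0.2370 × 158.00 = 37.45 g

37.5 g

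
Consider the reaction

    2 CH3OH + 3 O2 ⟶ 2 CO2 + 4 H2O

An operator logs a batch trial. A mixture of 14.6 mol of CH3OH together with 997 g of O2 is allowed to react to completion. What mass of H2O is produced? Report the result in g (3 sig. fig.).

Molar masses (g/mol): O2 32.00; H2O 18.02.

n(CH3OH) = 14.60 mol
n(O2) = 997.0 / 32.00 = 31.16 mol
n/ν for CH3OH = 14.60/2 = 7.300
n/ν for O2 = 31.16/3 = 10.39
Smallest n/ν is CH3OH → limiting reagent.
n(H2O) = (4/2) × 14.60 = 29.20 mol
mass = 29.20 × 18.02 = 526.2 g

526 g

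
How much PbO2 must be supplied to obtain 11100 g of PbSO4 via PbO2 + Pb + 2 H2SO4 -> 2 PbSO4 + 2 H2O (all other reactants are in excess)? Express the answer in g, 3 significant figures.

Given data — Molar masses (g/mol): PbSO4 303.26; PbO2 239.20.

4380 g

n(PbSO4) = 11100 / 303.26 = 36.60 mol
n(PbO2) = (1/2) × 36.60 = 18.30 mol
mass = 18.30 × 239.20 = 4377 g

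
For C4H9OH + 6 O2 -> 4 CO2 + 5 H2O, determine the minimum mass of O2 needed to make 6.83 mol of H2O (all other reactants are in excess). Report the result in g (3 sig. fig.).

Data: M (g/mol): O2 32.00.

262 g

n(H2O) = 6.830 mol
n(O2) = (6/5) × 6.830 = 8.196 mol
mass = 8.196 × 32.00 = 262.3 g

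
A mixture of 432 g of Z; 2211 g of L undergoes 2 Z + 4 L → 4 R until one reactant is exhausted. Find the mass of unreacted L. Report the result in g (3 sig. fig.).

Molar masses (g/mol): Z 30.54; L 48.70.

833 g

n(Z) = 432.0 / 30.54 = 14.15 mol
n(L) = 2211 / 48.70 = 45.40 mol
n/ν for Z = 14.15/2 = 7.075
n/ν for L = 45.40/4 = 11.35
Smallest n/ν is Z → limiting reagent.
L consumed = (4/2) × 14.15 = 28.30 mol
L remaining = 45.40 − 28.30 = 17.10 mol
mass = 17.10 × 48.70 = 832.8 g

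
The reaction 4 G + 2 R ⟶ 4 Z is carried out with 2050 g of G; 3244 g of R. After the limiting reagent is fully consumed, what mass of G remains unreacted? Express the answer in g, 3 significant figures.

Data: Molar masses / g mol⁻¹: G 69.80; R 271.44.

n(G) = 2050 / 69.80 = 29.37 mol
n(R) = 3244 / 271.44 = 11.95 mol
n/ν for G = 29.37/4 = 7.343
n/ν for R = 11.95/2 = 5.975
Smallest n/ν is R → limiting reagent.
G consumed = (4/2) × 11.95 = 23.90 mol
G remaining = 29.37 − 23.90 = 5.470 mol
mass = 5.470 × 69.80 = 381.8 g

382 g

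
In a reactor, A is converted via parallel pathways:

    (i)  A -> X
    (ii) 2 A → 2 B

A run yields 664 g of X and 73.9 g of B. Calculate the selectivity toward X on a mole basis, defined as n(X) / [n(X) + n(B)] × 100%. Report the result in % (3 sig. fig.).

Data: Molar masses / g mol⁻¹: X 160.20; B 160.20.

n(X) = 664 / 160.20 = 4.145 mol
n(B) = 73.9 / 160.20 = 0.4613 mol
selectivity = 4.145/(4.145+0.4613) × 100 = 89.99 %

90.0 %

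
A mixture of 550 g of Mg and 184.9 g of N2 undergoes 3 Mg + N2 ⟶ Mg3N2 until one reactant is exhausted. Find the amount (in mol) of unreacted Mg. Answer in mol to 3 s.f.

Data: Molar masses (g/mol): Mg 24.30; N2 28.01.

n(Mg) = 550.0 / 24.30 = 22.63 mol
n(N2) = 184.9 / 28.01 = 6.601 mol
n/ν for Mg = 22.63/3 = 7.543
n/ν for N2 = 6.601/1 = 6.601
Smallest n/ν is N2 → limiting reagent.
Mg consumed = (3/1) × 6.601 = 19.80 mol
Mg remaining = 22.63 − 19.80 = 2.830 mol

2.83 mol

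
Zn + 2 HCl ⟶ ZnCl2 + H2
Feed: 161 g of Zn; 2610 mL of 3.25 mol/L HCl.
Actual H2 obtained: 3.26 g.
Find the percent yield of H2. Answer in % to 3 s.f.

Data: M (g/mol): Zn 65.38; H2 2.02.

65.5 %

n(Zn) = 161.0 / 65.38 = 2.463 mol
n(HCl) = 3.25 × 2610/1000 = 8.483 mol
n/ν for Zn = 2.463/1 = 2.463
n/ν for HCl = 8.483/2 = 4.242
Smallest n/ν is Zn → limiting reagent.
theoretical n(H2) = (1/1) × 2.463 = 2.463 mol → 4.975 g
% yield = 3.26 / 4.975 × 100 = 65.53 %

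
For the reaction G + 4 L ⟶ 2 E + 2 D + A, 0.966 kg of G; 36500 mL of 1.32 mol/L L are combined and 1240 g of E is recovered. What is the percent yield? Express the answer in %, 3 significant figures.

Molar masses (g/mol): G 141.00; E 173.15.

n(G) = 0.9660×1000 / 141.00 = 6.851 mol
n(L) = 1.32 × 36500/1000 = 48.18 mol
n/ν → G: 6.851, L: 12.05; G is limiting.
theoretical n(E) = (2/1) × 6.851 = 13.70 mol → 2372 g
% yield = 1240 / 2372 × 100 = 52.28 %

52.3 %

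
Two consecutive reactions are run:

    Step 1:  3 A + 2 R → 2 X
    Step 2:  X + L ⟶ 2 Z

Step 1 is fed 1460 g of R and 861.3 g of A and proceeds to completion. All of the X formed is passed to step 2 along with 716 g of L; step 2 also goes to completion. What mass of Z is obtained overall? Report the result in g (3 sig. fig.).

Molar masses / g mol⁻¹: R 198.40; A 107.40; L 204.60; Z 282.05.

Step 1:
n(R) = 1460 / 198.40 = 7.359 mol
n(A) = 861.3 / 107.40 = 8.020 mol
n/ν → R: 3.680, A: 2.673; A is limiting.
n(X) produced = (2/3) × 8.020 = 5.347 mol
Step 2:
n(X) available = 5.347 mol
n(L) = 716.0 / 204.60 = 3.500 mol
n/ν → X: 5.347, L: 3.500; L is limiting.
n(Z) = (2/1) × 3.500 = 7.000 mol
mass = 7.000 × 282.05 = 1974 g

1970 g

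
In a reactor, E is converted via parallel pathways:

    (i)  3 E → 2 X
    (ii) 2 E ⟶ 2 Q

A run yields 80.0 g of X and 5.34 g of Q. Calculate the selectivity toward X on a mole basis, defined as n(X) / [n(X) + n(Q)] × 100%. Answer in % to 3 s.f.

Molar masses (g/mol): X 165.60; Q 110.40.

n(X) = 80.0 / 165.60 = 0.4831 mol
n(Q) = 5.34 / 110.40 = 0.04837 mol
selectivity = 0.4831/(0.4831+0.04837) × 100 = 90.90 %

90.9 %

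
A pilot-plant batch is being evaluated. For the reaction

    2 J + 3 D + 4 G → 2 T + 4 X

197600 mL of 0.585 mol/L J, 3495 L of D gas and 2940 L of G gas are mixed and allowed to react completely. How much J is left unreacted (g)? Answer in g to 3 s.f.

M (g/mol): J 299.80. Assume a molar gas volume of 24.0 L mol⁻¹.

n(J) = 0.585 × 197600/1000 = 115.6 mol
n(D) = 3495 / 24.0 = 145.6 mol
n(G) = 2940 / 24.0 = 122.5 mol
n/ν for J = 115.6/2 = 57.80
n/ν for D = 145.6/3 = 48.53
n/ν for G = 122.5/4 = 30.63
Smallest n/ν is G → limiting reagent.
J consumed = (2/4) × 122.5 = 61.25 mol
J remaining = 115.6 − 61.25 = 54.35 mol
mass = 54.35 × 299.80 = 16290 g

16300 g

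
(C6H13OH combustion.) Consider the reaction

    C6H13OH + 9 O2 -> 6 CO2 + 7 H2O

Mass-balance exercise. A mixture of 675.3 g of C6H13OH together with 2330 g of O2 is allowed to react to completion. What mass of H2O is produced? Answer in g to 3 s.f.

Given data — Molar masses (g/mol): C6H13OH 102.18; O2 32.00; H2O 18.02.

n(C6H13OH) = 675.3 / 102.18 = 6.609 mol
n(O2) = 2330 / 32.00 = 72.81 mol
n/ν → C6H13OH: 6.609, O2: 8.090; C6H13OH is limiting.
n(H2O) = (7/1) × 6.609 = 46.26 mol
mass = 46.26 × 18.02 = 833.6 g

834 g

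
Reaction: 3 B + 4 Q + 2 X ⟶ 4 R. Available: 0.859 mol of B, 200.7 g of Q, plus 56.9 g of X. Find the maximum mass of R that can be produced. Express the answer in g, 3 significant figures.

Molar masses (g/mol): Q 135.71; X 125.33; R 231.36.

210 g

n(B) = 0.8590 mol
n(Q) = 200.7 / 135.71 = 1.479 mol
n(X) = 56.90 / 125.33 = 0.4540 mol
n/ν → B: 0.2863, Q: 0.3698, X: 0.2270; X is limiting.
n(R) = (4/2) × 0.4540 = 0.9080 mol
mass = 0.9080 × 231.36 = 210.1 g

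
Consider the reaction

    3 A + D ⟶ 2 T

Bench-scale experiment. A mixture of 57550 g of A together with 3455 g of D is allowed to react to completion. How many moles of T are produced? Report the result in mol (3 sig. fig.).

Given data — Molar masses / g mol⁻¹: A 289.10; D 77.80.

n(A) = 57550 / 289.10 = 199.1 mol
n(D) = 3455 / 77.80 = 44.41 mol
n/ν for A = 199.1/3 = 66.37
n/ν for D = 44.41/1 = 44.41
Smallest n/ν is D → limiting reagent.
n(T) = (2/1) × 44.41 = 88.82 mol

88.8 mol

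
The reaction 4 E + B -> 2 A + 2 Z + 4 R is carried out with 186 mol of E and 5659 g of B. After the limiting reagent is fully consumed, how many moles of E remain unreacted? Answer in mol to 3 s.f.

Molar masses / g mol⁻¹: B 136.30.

n(E) = 186.0 mol
n(B) = 5659 / 136.30 = 41.52 mol
n/ν for E = 186.0/4 = 46.50
n/ν for B = 41.52/1 = 41.52
Smallest n/ν is B → limiting reagent.
E consumed = (4/1) × 41.52 = 166.1 mol
E remaining = 186.0 − 166.1 = 19.90 mol

19.9 mol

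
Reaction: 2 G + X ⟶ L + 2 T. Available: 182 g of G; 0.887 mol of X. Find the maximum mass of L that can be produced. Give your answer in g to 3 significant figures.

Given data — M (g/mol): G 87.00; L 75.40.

n(G) = 182.0 / 87.00 = 2.092 mol
n(X) = 0.8870 mol
n/ν for G = 2.092/2 = 1.046
n/ν for X = 0.8870/1 = 0.8870
Smallest n/ν is X → limiting reagent.
n(L) = (1/1) × 0.8870 = 0.8870 mol
mass = 0.8870 × 75.40 = 66.88 g

66.9 g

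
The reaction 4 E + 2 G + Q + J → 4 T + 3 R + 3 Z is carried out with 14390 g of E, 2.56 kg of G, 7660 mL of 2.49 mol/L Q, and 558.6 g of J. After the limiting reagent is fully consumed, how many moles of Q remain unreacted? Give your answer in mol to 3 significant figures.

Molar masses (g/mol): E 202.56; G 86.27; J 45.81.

n(E) = 14390 / 202.56 = 71.04 mol
n(G) = 2.560×1000 / 86.27 = 29.67 mol
n(Q) = 2.49 × 7660/1000 = 19.07 mol
n(J) = 558.6 / 45.81 = 12.19 mol
n/ν for E = 71.04/4 = 17.76
n/ν for G = 29.67/2 = 14.84
n/ν for Q = 19.07/1 = 19.07
n/ν for J = 12.19/1 = 12.19
Smallest n/ν is J → limiting reagent.
Q consumed = (1/1) × 12.19 = 12.19 mol
Q remaining = 19.07 − 12.19 = 6.880 mol

6.88 mol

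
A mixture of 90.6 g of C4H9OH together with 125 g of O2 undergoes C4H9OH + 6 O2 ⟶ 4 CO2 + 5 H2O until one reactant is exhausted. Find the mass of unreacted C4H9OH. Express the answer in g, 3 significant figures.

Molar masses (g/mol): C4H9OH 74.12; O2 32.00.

n(C4H9OH) = 90.60 / 74.12 = 1.222 mol
n(O2) = 125.0 / 32.00 = 3.906 mol
n/ν for C4H9OH = 1.222/1 = 1.222
n/ν for O2 = 3.906/6 = 0.6510
Smallest n/ν is O2 → limiting reagent.
C4H9OH consumed = (1/6) × 3.906 = 0.6510 mol
C4H9OH remaining = 1.222 − 0.6510 = 0.5710 mol
mass = 0.5710 × 74.12 = 42.32 g

42.3 g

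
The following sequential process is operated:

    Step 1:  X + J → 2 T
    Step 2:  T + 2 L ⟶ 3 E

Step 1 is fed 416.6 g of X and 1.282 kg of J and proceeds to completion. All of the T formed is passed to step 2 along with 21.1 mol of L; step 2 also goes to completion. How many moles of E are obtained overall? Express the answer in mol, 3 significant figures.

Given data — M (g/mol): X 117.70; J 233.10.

Step 1:
n(X) = 416.6 / 117.70 = 3.540 mol
n(J) = 1.282×1000 / 233.10 = 5.500 mol
n/ν for X = 3.540/1 = 3.540
n/ν for J = 5.500/1 = 5.500
Smallest n/ν is X → limiting reagent.
n(T) produced = (2/1) × 3.540 = 7.080 mol
Step 2:
n(T) available = 7.080 mol
n(L) = 21.10 mol
n/ν for T = 7.080/1 = 7.080
n/ν for L = 21.10/2 = 10.55
Smallest n/ν is T → limiting reagent.
n(E) = (3/1) × 7.080 = 21.24 mol

21.2 mol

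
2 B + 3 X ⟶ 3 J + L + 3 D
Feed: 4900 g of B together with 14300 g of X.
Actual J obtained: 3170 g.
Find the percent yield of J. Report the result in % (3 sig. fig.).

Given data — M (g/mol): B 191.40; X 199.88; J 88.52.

n(B) = 4900 / 191.40 = 25.60 mol
n(X) = 14300 / 199.88 = 71.54 mol
n/ν → B: 12.80, X: 23.85; B is limiting.
theoretical n(J) = (3/2) × 25.60 = 38.40 mol → 3399 g
% yield = 3170 / 3399 × 100 = 93.26 %

93.3 %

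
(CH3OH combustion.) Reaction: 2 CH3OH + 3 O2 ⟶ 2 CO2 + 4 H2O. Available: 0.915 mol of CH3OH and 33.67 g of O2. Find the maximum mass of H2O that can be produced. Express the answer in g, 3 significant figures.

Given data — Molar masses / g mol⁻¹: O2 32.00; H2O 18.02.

n(CH3OH) = 0.9150 mol
n(O2) = 33.67 / 32.00 = 1.052 mol
n/ν for CH3OH = 0.9150/2 = 0.4575
n/ν for O2 = 1.052/3 = 0.3507
Smallest n/ν is O2 → limiting reagent.
n(H2O) = (4/3) × 1.052 = 1.403 mol
mass = 1.403 × 18.02 = 25.28 g

25.3 g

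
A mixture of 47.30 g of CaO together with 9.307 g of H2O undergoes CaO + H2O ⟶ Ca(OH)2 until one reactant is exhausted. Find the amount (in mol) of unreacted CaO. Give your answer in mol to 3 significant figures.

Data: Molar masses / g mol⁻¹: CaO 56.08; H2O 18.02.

n(CaO) = 47.30 / 56.08 = 0.8434 mol
n(H2O) = 9.307 / 18.02 = 0.5165 mol
n/ν for CaO = 0.8434/1 = 0.8434
n/ν for H2O = 0.5165/1 = 0.5165
Smallest n/ν is H2O → limiting reagent.
CaO consumed = (1/1) × 0.5165 = 0.5165 mol
CaO remaining = 0.8434 − 0.5165 = 0.3269 mol

0.327 mol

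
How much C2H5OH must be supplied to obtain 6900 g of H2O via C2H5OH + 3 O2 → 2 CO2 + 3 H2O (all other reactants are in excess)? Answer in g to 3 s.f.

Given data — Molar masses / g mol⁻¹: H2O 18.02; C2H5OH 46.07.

n(H2O) = 6900 / 18.02 = 382.9 mol
n(C2H5OH) = (1/3) × 382.9 = 127.6 mol
mass = 127.6 × 46.07 = 5879 g

5880 g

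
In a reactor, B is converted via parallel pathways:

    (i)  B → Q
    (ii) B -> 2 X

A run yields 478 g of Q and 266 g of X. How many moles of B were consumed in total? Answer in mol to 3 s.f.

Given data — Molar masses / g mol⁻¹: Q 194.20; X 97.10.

3.83 mol

n(Q) = 478 / 194.20 = 2.461 mol
n(X) = 266 / 97.10 = 2.739 mol
n(B) via (i) = (1/1)×2.461 = 2.461 mol
n(B) via (ii) = (1/2)×2.739 = 1.370 mol
total n(B) = 2.461 + 1.370 = 3.831 mol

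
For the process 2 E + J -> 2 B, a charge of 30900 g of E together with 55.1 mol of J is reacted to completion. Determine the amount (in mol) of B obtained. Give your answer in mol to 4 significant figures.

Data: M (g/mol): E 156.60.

110.2 mol

n(E) = 30900 / 156.60 = 197.3 mol
n(J) = 55.10 mol
n/ν → E: 98.65, J: 55.10; J is limiting.
n(B) = (2/1) × 55.10 = 110.2 mol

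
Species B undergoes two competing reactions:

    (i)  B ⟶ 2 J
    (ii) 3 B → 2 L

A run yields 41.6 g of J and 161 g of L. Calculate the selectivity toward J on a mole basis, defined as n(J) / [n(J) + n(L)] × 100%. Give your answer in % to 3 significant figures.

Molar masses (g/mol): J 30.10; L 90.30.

43.7 %

n(J) = 41.6 / 30.10 = 1.382 mol
n(L) = 161 / 90.30 = 1.783 mol
selectivity = 1.382/(1.382+1.783) × 100 = 43.67 %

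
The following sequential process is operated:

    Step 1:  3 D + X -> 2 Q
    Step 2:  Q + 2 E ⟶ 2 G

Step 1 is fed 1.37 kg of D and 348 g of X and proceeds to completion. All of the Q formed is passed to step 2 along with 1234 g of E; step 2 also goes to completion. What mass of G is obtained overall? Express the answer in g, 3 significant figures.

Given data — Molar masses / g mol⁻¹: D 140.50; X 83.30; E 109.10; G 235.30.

Step 1:
n(D) = 1.370×1000 / 140.50 = 9.751 mol
n(X) = 348.0 / 83.30 = 4.178 mol
n/ν for D = 9.751/3 = 3.250
n/ν for X = 4.178/1 = 4.178
Smallest n/ν is D → limiting reagent.
n(Q) produced = (2/3) × 9.751 = 6.501 mol
Step 2:
n(Q) available = 6.501 mol
n(E) = 1234 / 109.10 = 11.31 mol
n/ν for Q = 6.501/1 = 6.501
n/ν for E = 11.31/2 = 5.655
Smallest n/ν is E → limiting reagent.
n(G) = (2/2) × 11.31 = 11.31 mol
mass = 11.31 × 235.30 = 2661 g

2660 g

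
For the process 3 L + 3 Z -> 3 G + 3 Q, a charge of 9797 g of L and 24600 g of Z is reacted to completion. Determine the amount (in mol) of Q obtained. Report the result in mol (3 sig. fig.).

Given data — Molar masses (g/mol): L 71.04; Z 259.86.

n(L) = 9797 / 71.04 = 137.9 mol
n(Z) = 24600 / 259.86 = 94.67 mol
n/ν for L = 137.9/3 = 45.97
n/ν for Z = 94.67/3 = 31.56
Smallest n/ν is Z → limiting reagent.
n(Q) = (3/3) × 94.67 = 94.67 mol

94.7 mol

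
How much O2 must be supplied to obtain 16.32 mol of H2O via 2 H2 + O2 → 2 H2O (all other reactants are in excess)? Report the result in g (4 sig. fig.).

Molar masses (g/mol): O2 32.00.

n(H2O) = 16.32 mol
n(O2) = (1/2) × 16.32 = 8.160 mol
mass = 8.160 × 32.00 = 261.1 g

261.1 g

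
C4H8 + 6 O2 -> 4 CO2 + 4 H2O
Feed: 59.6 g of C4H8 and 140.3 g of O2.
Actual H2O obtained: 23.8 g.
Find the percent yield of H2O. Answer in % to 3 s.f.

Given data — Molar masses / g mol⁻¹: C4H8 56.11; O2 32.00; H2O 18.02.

n(C4H8) = 59.60 / 56.11 = 1.062 mol
n(O2) = 140.3 / 32.00 = 4.384 mol
n/ν for C4H8 = 1.062/1 = 1.062
n/ν for O2 = 4.384/6 = 0.7307
Smallest n/ν is O2 → limiting reagent.
theoretical n(H2O) = (4/6) × 4.384 = 2.923 mol → 52.67 g
% yield = 23.8 / 52.67 × 100 = 45.19 %

45.2 %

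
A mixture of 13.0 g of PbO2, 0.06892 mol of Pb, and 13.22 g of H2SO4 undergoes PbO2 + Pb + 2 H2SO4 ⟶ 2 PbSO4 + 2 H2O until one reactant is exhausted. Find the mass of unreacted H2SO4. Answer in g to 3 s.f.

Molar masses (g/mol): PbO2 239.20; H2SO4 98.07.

n(PbO2) = 13.00 / 239.20 = 0.05435 mol
n(Pb) = 0.06892 mol
n(H2SO4) = 13.22 / 98.07 = 0.1348 mol
n/ν → PbO2: 0.05435, Pb: 0.06892, H2SO4: 0.06740; PbO2 is limiting.
H2SO4 consumed = (2/1) × 0.05435 = 0.1087 mol
H2SO4 remaining = 0.1348 − 0.1087 = 0.02610 mol
mass = 0.02610 × 98.07 = 2.560 g

2.56 g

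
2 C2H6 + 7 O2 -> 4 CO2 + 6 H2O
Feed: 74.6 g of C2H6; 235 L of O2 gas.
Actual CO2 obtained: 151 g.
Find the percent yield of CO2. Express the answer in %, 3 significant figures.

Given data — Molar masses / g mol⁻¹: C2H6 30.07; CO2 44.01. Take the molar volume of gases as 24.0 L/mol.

69.1 %

n(C2H6) = 74.60 / 30.07 = 2.481 mol
n(O2) = 235.0 / 24.0 = 9.792 mol
n/ν for C2H6 = 2.481/2 = 1.241
n/ν for O2 = 9.792/7 = 1.399
Smallest n/ν is C2H6 → limiting reagent.
theoretical n(CO2) = (4/2) × 2.481 = 4.962 mol → 218.4 g
% yield = 151 / 218.4 × 100 = 69.14 %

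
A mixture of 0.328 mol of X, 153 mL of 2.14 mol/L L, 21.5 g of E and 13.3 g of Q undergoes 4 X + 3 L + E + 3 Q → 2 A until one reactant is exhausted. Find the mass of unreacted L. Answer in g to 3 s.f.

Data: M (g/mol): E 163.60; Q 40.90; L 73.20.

n(X) = 0.3280 mol
n(L) = 2.14 × 153.0/1000 = 0.3274 mol
n(E) = 21.50 / 163.60 = 0.1314 mol
n(Q) = 13.30 / 40.90 = 0.3252 mol
n/ν → X: 0.08200, L: 0.1091, E: 0.1314, Q: 0.1084; X is limiting.
L consumed = (3/4) × 0.3280 = 0.2460 mol
L remaining = 0.3274 − 0.2460 = 0.08140 mol
mass = 0.08140 × 73.20 = 5.958 g

5.96 g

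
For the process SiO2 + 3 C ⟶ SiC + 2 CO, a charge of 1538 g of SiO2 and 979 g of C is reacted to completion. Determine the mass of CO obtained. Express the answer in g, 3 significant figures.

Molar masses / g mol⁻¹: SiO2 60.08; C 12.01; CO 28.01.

n(SiO2) = 1538 / 60.08 = 25.60 mol
n(C) = 979.0 / 12.01 = 81.52 mol
n/ν for SiO2 = 25.60/1 = 25.60
n/ν for C = 81.52/3 = 27.17
Smallest n/ν is SiO2 → limiting reagent.
n(CO) = (2/1) × 25.60 = 51.20 mol
mass = 51.20 × 28.01 = 1434 g

1430 g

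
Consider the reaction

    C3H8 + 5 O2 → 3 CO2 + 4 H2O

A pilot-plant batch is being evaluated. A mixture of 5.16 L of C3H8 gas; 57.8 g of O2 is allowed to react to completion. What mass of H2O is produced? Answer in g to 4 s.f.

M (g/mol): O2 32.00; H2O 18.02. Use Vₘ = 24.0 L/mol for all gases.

n(C3H8) = 5.160 / 24.0 = 0.2150 mol
n(O2) = 57.80 / 32.00 = 1.806 mol
n/ν → C3H8: 0.2150, O2: 0.3612; C3H8 is limiting.
n(H2O) = (4/1) × 0.2150 = 0.8600 mol
mass = 0.8600 × 18.02 = 15.50 g

15.50 g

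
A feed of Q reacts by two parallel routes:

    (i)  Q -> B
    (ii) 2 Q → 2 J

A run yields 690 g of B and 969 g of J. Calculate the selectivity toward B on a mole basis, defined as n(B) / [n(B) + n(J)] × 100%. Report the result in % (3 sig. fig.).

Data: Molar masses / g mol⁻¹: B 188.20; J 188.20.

n(B) = 690 / 188.20 = 3.666 mol
n(J) = 969 / 188.20 = 5.149 mol
selectivity = 3.666/(3.666+5.149) × 100 = 41.59 %

41.6 %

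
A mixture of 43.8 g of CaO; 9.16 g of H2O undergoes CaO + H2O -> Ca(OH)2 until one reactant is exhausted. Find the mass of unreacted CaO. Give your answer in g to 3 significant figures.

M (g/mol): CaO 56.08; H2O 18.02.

15.3 g

n(CaO) = 43.80 / 56.08 = 0.7810 mol
n(H2O) = 9.160 / 18.02 = 0.5083 mol
n/ν → CaO: 0.7810, H2O: 0.5083; H2O is limiting.
CaO consumed = (1/1) × 0.5083 = 0.5083 mol
CaO remaining = 0.7810 − 0.5083 = 0.2727 mol
mass = 0.2727 × 56.08 = 15.29 g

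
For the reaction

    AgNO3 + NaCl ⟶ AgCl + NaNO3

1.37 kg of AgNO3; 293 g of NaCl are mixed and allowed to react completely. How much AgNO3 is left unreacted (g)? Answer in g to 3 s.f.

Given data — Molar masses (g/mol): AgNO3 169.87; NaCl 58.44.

518 g

n(AgNO3) = 1.370×1000 / 169.87 = 8.065 mol
n(NaCl) = 293.0 / 58.44 = 5.014 mol
n/ν for AgNO3 = 8.065/1 = 8.065
n/ν for NaCl = 5.014/1 = 5.014
Smallest n/ν is NaCl → limiting reagent.
AgNO3 consumed = (1/1) × 5.014 = 5.014 mol
AgNO3 remaining = 8.065 − 5.014 = 3.051 mol
mass = 3.051 × 169.87 = 518.3 g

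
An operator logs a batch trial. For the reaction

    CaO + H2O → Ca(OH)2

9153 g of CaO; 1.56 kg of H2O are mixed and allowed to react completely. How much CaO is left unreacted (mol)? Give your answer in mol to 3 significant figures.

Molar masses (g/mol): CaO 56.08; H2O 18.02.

n(CaO) = 9153 / 56.08 = 163.2 mol
n(H2O) = 1.560×1000 / 18.02 = 86.57 mol
n/ν for CaO = 163.2/1 = 163.2
n/ν for H2O = 86.57/1 = 86.57
Smallest n/ν is H2O → limiting reagent.
CaO consumed = (1/1) × 86.57 = 86.57 mol
CaO remaining = 163.2 − 86.57 = 76.63 mol

76.6 mol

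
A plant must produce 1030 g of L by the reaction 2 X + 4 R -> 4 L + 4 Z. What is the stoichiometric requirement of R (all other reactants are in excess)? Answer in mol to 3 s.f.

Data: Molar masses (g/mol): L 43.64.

n(L) = 1030 / 43.64 = 23.60 mol
n(R) = (4/4) × 23.60 = 23.60 mol

23.6 mol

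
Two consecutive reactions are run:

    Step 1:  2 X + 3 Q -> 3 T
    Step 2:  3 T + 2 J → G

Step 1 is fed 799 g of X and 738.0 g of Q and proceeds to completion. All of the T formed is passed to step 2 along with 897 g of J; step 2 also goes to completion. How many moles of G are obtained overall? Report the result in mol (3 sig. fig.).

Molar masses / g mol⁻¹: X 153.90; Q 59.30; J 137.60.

2.60 mol

Step 1:
n(X) = 799.0 / 153.90 = 5.192 mol
n(Q) = 738.0 / 59.30 = 12.45 mol
n/ν for X = 5.192/2 = 2.596
n/ν for Q = 12.45/3 = 4.150
Smallest n/ν is X → limiting reagent.
n(T) produced = (3/2) × 5.192 = 7.788 mol
Step 2:
n(T) available = 7.788 mol
n(J) = 897.0 / 137.60 = 6.519 mol
n/ν for T = 7.788/3 = 2.596
n/ν for J = 6.519/2 = 3.260
Smallest n/ν is T → limiting reagent.
n(G) = (1/3) × 7.788 = 2.596 mol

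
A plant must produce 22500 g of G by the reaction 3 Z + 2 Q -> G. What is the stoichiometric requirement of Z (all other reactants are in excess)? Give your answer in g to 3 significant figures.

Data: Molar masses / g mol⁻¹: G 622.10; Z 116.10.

12600 g

n(G) = 22500 / 622.10 = 36.17 mol
n(Z) = (3/1) × 36.17 = 108.5 mol
mass = 108.5 × 116.10 = 12600 g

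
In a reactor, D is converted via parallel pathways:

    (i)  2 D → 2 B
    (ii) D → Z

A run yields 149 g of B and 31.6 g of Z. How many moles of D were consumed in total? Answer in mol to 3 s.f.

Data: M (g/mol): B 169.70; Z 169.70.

1.06 mol

n(B) = 149 / 169.70 = 0.8780 mol
n(Z) = 31.6 / 169.70 = 0.1862 mol
n(D) via (i) = (2/2)×0.8780 = 0.8780 mol
n(D) via (ii) = (1/1)×0.1862 = 0.1862 mol
total n(D) = 0.8780 + 0.1862 = 1.064 mol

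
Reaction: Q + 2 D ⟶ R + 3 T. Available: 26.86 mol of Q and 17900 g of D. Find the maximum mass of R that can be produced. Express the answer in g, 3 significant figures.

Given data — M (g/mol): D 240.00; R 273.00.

n(Q) = 26.86 mol
n(D) = 17900 / 240.00 = 74.58 mol
n/ν → Q: 26.86, D: 37.29; Q is limiting.
n(R) = (1/1) × 26.86 = 26.86 mol
mass = 26.86 × 273.00 = 7333 g

7330 g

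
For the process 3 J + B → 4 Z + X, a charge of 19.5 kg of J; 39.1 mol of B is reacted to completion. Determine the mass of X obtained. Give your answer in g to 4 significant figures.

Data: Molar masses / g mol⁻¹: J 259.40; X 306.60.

n(J) = 19.50×1000 / 259.40 = 75.17 mol
n(B) = 39.10 mol
n/ν for J = 75.17/3 = 25.06
n/ν for B = 39.10/1 = 39.10
Smallest n/ν is J → limiting reagent.
n(X) = (1/3) × 75.17 = 25.06 mol
mass = 25.06 × 306.60 = 7683 g

7683 g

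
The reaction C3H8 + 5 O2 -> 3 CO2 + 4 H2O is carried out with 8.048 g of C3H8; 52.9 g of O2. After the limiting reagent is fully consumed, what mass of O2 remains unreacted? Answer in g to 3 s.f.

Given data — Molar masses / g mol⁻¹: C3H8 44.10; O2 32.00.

n(C3H8) = 8.048 / 44.10 = 0.1825 mol
n(O2) = 52.90 / 32.00 = 1.653 mol
n/ν → C3H8: 0.1825, O2: 0.3306; C3H8 is limiting.
O2 consumed = (5/1) × 0.1825 = 0.9125 mol
O2 remaining = 1.653 − 0.9125 = 0.7405 mol
mass = 0.7405 × 32.00 = 23.70 g

23.7 g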